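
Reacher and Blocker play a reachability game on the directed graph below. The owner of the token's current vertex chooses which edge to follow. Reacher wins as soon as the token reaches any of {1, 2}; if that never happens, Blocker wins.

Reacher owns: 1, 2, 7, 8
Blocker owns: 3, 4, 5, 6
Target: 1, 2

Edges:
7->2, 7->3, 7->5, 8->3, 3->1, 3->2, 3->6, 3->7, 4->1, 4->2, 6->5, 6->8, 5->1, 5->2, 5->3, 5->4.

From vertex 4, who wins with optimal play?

Reacher

A0 = {1, 2}
A1: add {4, 7} — 4 (Blocker): all of {1, 2} already in; 7 (Reacher) has 7→2.
A2 = A1; e.g. 3 (Blocker) can still go to 6. Fixed point.
4 ∈ A1, so Reacher can force the target.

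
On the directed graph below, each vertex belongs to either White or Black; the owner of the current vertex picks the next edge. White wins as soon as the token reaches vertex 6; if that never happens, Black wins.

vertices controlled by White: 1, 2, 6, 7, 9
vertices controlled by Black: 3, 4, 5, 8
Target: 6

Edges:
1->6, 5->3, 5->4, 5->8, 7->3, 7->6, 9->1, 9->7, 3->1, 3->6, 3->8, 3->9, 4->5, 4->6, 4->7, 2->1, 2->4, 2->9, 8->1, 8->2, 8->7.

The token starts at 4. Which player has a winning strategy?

A0 = {6}
A1: add {1, 7} — 1 (White) has 1→6; 7 (White) has 7→6.
A2: add {2, 9} — 2 (White) has 2→1; 9 (White) has 9→1.
A3: add {8} — 8 (Black): all of {1, 2, 7} already in.
A4: add {3} — 3 (Black): all of {1, 6, 8, 9} already in.
A5 = A4; e.g. 4 (Black) can still go to 5. Fixed point.
4 never enters the attractor, so Black can avoid the target forever.

Black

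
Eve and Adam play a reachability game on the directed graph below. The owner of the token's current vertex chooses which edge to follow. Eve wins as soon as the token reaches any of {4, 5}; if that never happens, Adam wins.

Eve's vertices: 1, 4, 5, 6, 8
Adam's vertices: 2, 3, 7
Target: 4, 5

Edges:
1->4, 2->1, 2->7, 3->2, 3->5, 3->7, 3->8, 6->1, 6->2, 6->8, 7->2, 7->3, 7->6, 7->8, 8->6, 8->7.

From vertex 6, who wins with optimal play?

Eve

A0 = {4, 5}
A1: add {1} — 1 (Eve) has 1→4.
A2: add {6} — 6 (Eve) has 6→1.
6 ∈ A2, so Eve can force the target.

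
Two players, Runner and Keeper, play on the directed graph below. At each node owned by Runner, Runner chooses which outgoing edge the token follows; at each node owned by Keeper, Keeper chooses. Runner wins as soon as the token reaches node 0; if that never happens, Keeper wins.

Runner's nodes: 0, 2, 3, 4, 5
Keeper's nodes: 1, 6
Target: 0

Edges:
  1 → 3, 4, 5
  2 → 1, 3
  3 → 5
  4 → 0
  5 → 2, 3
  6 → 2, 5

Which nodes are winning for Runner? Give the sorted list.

0, 4

A0 = {0}
A1: add {4} — 4 (Runner) has 4→0.
A2 = A1; e.g. 1 (Keeper) can still go to 3. Fixed point.
Runner's winning region = {0, 4}.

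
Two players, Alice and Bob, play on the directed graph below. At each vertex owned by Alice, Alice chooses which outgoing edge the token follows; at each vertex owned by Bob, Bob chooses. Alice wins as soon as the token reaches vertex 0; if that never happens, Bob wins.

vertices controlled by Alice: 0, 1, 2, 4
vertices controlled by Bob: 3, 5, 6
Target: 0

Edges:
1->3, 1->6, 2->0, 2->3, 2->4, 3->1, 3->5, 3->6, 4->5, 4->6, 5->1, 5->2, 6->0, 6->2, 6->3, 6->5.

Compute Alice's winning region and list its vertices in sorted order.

A0 = {0}
A1: add {2} — 2 (Alice) has 2→0.
A2 = A1; e.g. 1 (Alice) has no edge into A1. Fixed point.
Alice's winning region = {0, 2}.

0, 2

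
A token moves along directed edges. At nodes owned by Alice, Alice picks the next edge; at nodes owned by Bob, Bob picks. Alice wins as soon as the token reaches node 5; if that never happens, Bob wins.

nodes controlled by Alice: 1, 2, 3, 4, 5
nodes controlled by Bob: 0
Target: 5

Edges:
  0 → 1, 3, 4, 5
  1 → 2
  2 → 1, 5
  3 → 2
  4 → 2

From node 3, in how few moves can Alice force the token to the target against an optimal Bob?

A0 = {5}
A1: add {2} — 2 (Alice) has 2→5.
A2: add {1, 3, 4} — 1 (Alice) has 1→2; 3 (Alice) has 3→2; 4 (Alice) has 4→2.
3 enters the attractor at level 2, so Alice can force the target in 2 moves from there.

2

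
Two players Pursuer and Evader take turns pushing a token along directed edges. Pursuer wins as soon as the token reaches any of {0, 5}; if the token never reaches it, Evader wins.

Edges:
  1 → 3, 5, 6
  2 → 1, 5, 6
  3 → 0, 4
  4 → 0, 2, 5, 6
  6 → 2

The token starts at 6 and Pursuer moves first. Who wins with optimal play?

Evader

Track states (vertex, player-to-move).
A0 = {(0,Pursuer), (0,Evader), (5,Pursuer), (5,Evader)}
A1: add {(1,Pursuer), (2,Pursuer), (3,Pursuer), (4,Pursuer)}.
A2: add {(3,Evader), (6,Evader)}.
A3 = A2; e.g. (1,Evader) stays out. (6,Pursuer) never enters ⇒ Evader avoids the target.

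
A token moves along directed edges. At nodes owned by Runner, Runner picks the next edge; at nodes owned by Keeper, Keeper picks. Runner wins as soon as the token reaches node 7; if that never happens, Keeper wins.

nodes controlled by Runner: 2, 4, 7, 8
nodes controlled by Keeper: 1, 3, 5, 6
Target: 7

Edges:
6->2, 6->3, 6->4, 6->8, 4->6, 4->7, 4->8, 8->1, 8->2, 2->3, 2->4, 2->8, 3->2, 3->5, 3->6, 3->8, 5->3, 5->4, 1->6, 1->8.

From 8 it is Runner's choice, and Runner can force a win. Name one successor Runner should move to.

A0 = {7}
A1: add {4} — 4 (Runner) has 4→7.
A2: add {2} — 2 (Runner) has 2→4.
A3: add {8} — 8 (Runner) has 8→2.
A4 = A3; e.g. 1 (Keeper) can still go to 6. Fixed point.
From 8, successor 2 is in the attractor (rank 2); the other successor 1 is not.

2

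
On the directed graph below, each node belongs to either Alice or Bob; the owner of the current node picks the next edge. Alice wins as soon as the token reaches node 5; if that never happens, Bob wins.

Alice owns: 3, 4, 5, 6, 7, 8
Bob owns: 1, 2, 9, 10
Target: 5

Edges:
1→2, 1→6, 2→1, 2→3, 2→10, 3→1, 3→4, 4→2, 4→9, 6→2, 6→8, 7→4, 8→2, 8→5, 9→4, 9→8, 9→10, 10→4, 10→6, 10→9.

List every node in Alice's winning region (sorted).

A0 = {5}
A1: add {8} — 8 (Alice) has 8→5.
A2: add {6} — 6 (Alice) has 6→8.
A3 = A2; e.g. 1 (Bob) can still go to 2. Fixed point.
Alice's winning region = {5, 6, 8}.

5, 6, 8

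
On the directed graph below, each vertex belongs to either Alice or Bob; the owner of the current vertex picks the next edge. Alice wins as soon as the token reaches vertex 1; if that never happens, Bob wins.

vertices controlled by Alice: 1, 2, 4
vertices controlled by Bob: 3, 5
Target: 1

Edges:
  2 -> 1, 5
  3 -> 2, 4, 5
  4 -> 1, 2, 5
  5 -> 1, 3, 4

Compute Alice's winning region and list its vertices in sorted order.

1, 2, 4

A0 = {1}
A1: add {2, 4} — 2 (Alice) has 2→1; 4 (Alice) has 4→1.
A2 = A1; e.g. 3 (Bob) can still go to 5. Fixed point.
Alice's winning region = {1, 2, 4}.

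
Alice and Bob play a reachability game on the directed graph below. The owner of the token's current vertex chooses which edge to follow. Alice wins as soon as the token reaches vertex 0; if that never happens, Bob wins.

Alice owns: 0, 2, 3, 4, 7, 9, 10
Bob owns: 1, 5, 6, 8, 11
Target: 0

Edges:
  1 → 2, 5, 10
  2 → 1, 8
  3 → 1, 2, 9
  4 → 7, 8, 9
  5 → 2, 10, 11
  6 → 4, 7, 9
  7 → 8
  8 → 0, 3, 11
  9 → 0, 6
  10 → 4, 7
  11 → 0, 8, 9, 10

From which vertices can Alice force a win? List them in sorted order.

A0 = {0}
A1: add {9} — 9 (Alice) has 9→0.
A2: add {3, 4} — 3 (Alice) has 3→9; 4 (Alice) has 4→9.
A3: add {10} — 10 (Alice) has 10→4.
A4 = A3; e.g. 1 (Bob) can still go to 2. Fixed point.
Alice's winning region = {0, 3, 4, 9, 10}.

0, 3, 4, 9, 10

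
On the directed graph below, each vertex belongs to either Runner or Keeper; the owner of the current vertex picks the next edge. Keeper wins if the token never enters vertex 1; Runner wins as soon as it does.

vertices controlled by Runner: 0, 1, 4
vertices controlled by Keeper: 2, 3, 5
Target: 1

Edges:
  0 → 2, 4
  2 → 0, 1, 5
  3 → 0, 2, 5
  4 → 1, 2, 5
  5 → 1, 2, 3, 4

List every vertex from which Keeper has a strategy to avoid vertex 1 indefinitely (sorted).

A0 = {1}
A1: add {4} — 4 (Runner) has 4→1.
A2: add {0} — 0 (Runner) has 0→4.
A3 = A2; e.g. 2 (Keeper) can still go to 5. Fixed point.
Runner's attractor = {0, 1, 4}; Keeper avoids the target exactly from the complement.

2, 3, 5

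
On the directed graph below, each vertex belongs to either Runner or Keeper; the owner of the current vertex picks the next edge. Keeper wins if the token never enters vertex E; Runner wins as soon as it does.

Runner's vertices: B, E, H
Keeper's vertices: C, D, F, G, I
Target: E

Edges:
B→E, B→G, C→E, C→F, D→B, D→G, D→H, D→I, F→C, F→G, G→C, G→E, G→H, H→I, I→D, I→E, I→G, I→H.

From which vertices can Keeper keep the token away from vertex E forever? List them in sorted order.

C, D, F, G, H, I

A0 = {E}
A1: add {B} — B (Runner) has B→E.
A2 = A1; e.g. C (Keeper) can still go to F. Fixed point.
Runner's attractor = {B, E}; Keeper avoids the target exactly from the complement.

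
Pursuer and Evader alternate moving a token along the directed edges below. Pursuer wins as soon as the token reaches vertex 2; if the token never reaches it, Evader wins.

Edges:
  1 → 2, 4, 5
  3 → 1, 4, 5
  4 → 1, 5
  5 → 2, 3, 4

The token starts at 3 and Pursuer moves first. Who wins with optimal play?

Track states (vertex, player-to-move).
A0 = {(2,Pursuer), (2,Evader)}
A1: add {(1,Pursuer), (5,Pursuer)}.
A2: add {(4,Evader)}.
A3: add {(3,Pursuer)}.
(3,Pursuer) ∈ A3 ⇒ Pursuer forces the target.

Pursuer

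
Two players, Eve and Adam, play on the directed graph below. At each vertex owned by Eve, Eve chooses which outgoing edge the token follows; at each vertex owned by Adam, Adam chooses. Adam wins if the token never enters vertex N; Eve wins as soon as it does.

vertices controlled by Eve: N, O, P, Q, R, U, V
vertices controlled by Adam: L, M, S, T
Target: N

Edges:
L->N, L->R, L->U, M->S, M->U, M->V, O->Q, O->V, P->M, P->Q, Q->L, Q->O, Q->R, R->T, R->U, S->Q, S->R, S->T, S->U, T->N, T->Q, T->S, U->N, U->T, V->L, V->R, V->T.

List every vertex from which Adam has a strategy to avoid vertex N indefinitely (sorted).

A0 = {N}
A1: add {U} — U (Eve) has U→N.
A2: add {R} — R (Eve) has R→U.
A3: add {L, Q, V} — L (Adam): all of {N, R, U} already in; Q (Eve) has Q→R; V (Eve) has V→R.
A4: add {O, P} — O (Eve) has O→Q; P (Eve) has P→Q.
A5 = A4; e.g. M (Adam) can still go to S. Fixed point.
Eve's attractor = {L, N, O, P, Q, R, U, V}; Adam avoids the target exactly from the complement.

M, S, T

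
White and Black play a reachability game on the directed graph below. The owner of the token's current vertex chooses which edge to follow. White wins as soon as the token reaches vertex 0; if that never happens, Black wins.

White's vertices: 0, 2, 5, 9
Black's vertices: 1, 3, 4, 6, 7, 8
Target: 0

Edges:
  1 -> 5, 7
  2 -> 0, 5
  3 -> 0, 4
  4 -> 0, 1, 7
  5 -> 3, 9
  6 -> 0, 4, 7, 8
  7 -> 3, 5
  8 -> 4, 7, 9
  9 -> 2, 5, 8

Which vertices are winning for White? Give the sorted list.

0, 2, 5, 9

A0 = {0}
A1: add {2} — 2 (White) has 2→0.
A2: add {9} — 9 (White) has 9→2.
A3: add {5} — 5 (White) has 5→9.
A4 = A3; e.g. 1 (Black) can still go to 7. Fixed point.
White's winning region = {0, 2, 5, 9}.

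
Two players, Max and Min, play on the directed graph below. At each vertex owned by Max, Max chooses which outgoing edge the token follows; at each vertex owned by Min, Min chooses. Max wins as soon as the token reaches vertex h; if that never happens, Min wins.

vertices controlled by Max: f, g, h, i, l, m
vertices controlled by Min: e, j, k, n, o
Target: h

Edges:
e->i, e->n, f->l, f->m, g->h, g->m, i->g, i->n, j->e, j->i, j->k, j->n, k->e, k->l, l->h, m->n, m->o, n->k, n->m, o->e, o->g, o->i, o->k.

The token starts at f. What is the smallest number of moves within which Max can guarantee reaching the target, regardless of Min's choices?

2

A0 = {h}
A1: add {g, l} — g (Max) has g→h; l (Max) has l→h.
A2: add {f, i} — f (Max) has f→l; i (Max) has i→g.
A3 = A2; e.g. e (Min) can still go to n. Fixed point.
f enters the attractor at level 2, so Max can force the target in 2 moves from there.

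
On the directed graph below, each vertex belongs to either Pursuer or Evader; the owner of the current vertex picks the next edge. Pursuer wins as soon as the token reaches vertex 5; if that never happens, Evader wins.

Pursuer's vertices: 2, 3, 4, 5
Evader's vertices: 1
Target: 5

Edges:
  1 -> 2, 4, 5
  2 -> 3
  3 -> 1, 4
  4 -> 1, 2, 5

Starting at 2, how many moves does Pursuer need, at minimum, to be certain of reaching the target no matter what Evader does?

3

A0 = {5}
A1: add {4} — 4 (Pursuer) has 4→5.
A2: add {3} — 3 (Pursuer) has 3→4.
A3: add {2} — 2 (Pursuer) has 2→3.
2 enters the attractor at level 3, so Pursuer can force the target in 3 moves from there.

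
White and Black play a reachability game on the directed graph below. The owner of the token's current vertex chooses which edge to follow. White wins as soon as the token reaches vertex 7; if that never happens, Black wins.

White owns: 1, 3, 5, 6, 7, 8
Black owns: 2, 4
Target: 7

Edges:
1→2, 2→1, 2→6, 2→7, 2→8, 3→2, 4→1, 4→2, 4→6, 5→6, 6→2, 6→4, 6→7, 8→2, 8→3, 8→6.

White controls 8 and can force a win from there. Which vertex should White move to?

6

A0 = {7}
A1: add {6} — 6 (White) has 6→7.
A2: add {5, 8} — 5 (White) has 5→6; 8 (White) has 8→6.
A3 = A2; e.g. 1 (White) has no edge into A2. Fixed point.
From 8, successor 6 is in the attractor (rank 1); the other successors 2, 3 are not.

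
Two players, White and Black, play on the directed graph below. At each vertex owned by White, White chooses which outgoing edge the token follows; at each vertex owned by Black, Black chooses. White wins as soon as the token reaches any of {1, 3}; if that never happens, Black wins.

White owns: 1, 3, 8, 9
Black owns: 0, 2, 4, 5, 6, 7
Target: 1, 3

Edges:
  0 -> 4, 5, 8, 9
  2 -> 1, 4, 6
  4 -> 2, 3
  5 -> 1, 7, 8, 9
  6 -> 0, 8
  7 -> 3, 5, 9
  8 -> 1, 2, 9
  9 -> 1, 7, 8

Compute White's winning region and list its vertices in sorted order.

1, 3, 8, 9

A0 = {1, 3}
A1: add {8, 9} — 8 (White) has 8→1; 9 (White) has 9→1.
A2 = A1; e.g. 0 (Black) can still go to 4. Fixed point.
White's winning region = {1, 3, 8, 9}.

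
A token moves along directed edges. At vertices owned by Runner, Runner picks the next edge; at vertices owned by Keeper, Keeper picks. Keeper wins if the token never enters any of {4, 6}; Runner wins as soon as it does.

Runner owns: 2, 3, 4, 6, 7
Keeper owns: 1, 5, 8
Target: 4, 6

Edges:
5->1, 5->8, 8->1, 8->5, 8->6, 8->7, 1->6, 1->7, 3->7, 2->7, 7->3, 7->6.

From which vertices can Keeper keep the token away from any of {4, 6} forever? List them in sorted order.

5, 8

A0 = {4, 6}
A1: add {7} — 7 (Runner) has 7→6.
A2: add {1, 2, 3} — 1 (Keeper): all of {6, 7} already in; 2 (Runner) has 2→7; 3 (Runner) has 3→7.
A3 = A2; e.g. 5 (Keeper) can still go to 8. Fixed point.
Runner's attractor = {1, 2, 3, 4, 6, 7}; Keeper avoids the target exactly from the complement.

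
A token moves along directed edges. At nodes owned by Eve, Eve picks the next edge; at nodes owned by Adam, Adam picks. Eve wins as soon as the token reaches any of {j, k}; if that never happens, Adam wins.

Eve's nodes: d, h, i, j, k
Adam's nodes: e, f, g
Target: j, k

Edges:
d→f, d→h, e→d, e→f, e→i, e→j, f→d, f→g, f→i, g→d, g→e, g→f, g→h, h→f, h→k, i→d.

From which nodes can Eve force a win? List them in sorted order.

A0 = {j, k}
A1: add {h} — h (Eve) has h→k.
A2: add {d} — d (Eve) has d→h.
A3: add {i} — i (Eve) has i→d.
A4 = A3; e.g. e (Adam) can still go to f. Fixed point.
Eve's winning region = {d, h, i, j, k}.

d, h, i, j, k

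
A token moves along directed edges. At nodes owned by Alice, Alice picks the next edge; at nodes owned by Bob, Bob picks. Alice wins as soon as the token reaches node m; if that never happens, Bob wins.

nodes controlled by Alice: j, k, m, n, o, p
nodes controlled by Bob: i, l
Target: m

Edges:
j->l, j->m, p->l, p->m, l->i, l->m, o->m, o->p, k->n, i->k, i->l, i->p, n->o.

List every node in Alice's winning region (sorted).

j, k, m, n, o, p

A0 = {m}
A1: add {j, o, p} — j (Alice) has j→m; o (Alice) has o→m; p (Alice) has p→m.
A2: add {n} — n (Alice) has n→o.
A3: add {k} — k (Alice) has k→n.
A4 = A3; e.g. i (Bob) can still go to l. Fixed point.
Alice's winning region = {j, k, m, n, o, p}.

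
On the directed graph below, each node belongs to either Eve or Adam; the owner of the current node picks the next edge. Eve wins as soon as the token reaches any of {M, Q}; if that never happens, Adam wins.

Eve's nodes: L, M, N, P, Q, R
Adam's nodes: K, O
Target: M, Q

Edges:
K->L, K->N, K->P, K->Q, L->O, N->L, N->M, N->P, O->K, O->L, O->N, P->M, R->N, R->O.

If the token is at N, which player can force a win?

Eve

A0 = {M, Q}
A1: add {N, P} — N (Eve) has N→M; P (Eve) has P→M.
N ∈ A1, so Eve can force the target.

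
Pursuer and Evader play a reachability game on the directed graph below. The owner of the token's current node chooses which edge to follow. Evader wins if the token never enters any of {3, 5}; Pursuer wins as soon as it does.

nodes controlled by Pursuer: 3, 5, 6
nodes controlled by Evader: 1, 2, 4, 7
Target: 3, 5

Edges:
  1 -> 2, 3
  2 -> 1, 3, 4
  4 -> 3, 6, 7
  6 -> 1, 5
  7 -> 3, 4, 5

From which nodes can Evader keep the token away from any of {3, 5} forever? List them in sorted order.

A0 = {3, 5}
A1: add {6} — 6 (Pursuer) has 6→5.
A2 = A1; e.g. 1 (Evader) can still go to 2. Fixed point.
Pursuer's attractor = {3, 5, 6}; Evader avoids the target exactly from the complement.

1, 2, 4, 7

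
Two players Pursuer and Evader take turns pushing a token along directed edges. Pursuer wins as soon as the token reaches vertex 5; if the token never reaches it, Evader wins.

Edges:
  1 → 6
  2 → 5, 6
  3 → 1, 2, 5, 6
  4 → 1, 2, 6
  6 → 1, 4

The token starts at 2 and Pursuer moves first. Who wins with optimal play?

Pursuer

Track states (vertex, player-to-move).
A0 = {(5,Pursuer), (5,Evader)}
A1: add {(2,Pursuer), (3,Pursuer)}.
(2,Pursuer) ∈ A1 ⇒ Pursuer forces the target.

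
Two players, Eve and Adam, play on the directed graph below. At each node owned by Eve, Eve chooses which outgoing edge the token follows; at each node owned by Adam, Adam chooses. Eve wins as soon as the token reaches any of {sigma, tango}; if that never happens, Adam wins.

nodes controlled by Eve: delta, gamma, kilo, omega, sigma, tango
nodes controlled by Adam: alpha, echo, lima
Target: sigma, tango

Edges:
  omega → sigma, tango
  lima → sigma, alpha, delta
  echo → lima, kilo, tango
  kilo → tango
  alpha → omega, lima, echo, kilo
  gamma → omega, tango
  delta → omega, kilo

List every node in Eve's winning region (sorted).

A0 = {sigma, tango}
A1: add {gamma, kilo, omega} — omega (Eve) has omega→sigma; kilo (Eve) has kilo→tango; gamma (Eve) has gamma→tango.
A2: add {delta} — delta (Eve) has delta→omega.
A3 = A2; e.g. lima (Adam) can still go to alpha. Fixed point.
Eve's winning region = {delta, gamma, kilo, omega, sigma, tango}.

delta, gamma, kilo, omega, sigma, tango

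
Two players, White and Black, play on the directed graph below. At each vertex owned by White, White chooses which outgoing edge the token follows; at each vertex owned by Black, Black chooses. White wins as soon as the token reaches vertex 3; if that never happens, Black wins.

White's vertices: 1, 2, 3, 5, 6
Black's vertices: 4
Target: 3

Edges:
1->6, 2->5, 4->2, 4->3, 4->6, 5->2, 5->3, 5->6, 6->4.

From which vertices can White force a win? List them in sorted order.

A0 = {3}
A1: add {5} — 5 (White) has 5→3.
A2: add {2} — 2 (White) has 2→5.
A3 = A2; e.g. 1 (White) has no edge into A2. Fixed point.
White's winning region = {2, 3, 5}.

2, 3, 5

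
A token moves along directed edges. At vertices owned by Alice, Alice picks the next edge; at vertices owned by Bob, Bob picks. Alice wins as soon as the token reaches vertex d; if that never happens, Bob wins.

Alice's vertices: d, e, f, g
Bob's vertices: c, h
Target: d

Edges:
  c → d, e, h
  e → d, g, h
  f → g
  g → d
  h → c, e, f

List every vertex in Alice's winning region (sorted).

d, e, f, g

A0 = {d}
A1: add {e, g} — e (Alice) has e→d; g (Alice) has g→d.
A2: add {f} — f (Alice) has f→g.
A3 = A2; e.g. c (Bob) can still go to h. Fixed point.
Alice's winning region = {d, e, f, g}.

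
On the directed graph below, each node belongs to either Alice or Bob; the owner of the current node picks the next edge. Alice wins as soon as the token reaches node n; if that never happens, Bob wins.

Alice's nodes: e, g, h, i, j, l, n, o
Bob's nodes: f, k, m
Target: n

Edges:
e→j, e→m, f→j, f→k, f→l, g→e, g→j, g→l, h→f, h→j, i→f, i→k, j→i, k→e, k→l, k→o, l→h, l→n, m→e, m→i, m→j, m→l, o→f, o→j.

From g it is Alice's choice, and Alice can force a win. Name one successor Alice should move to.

l

A0 = {n}
A1: add {l} — l (Alice) has l→n.
A2: add {g} — g (Alice) has g→l.
A3 = A2; e.g. e (Alice) has no edge into A2. Fixed point.
From g, successor l is in the attractor (rank 1); the other successors e, j are not.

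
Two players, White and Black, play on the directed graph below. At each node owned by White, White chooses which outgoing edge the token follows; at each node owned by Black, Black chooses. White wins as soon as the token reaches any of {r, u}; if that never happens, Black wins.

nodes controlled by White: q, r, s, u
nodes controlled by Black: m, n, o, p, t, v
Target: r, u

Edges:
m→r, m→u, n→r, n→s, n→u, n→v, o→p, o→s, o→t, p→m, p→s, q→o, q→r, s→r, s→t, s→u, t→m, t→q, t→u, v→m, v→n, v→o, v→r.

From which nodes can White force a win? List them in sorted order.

A0 = {r, u}
A1: add {m, q, s} — m (Black): all of {r, u} already in; q (White) has q→r; s (White) has s→r.
A2: add {p, t} — p (Black): all of {m, s} already in; t (Black): all of {m, q, u} already in.
A3: add {o} — o (Black): all of {p, s, t} already in.
A4 = A3; e.g. n (Black) can still go to v. Fixed point.
White's winning region = {m, o, p, q, r, s, t, u}.

m, o, p, q, r, s, t, u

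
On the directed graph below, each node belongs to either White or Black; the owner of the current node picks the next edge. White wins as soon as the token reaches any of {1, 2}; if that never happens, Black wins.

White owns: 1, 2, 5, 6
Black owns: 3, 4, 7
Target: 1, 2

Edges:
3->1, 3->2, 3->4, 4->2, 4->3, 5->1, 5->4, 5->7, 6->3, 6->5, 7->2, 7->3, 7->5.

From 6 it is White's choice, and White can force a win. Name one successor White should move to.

A0 = {1, 2}
A1: add {5} — 5 (White) has 5→1.
A2: add {6} — 6 (White) has 6→5.
A3 = A2; e.g. 3 (Black) can still go to 4. Fixed point.
From 6, successor 5 is in the attractor (rank 1); the other successor 3 is not.

5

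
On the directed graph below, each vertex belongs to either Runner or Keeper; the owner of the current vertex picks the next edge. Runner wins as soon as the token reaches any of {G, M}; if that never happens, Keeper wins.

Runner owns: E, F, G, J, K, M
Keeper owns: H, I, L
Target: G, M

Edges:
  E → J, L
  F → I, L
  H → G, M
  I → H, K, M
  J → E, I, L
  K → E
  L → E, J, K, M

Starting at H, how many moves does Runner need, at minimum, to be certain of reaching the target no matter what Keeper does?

1

A0 = {G, M}
A1: add {H} — H (Keeper): all of {G, M} already in.
A2 = A1; e.g. E (Runner) has no edge into A1. Fixed point.
H enters the attractor at level 1, so Runner can force the target in 1 move from there.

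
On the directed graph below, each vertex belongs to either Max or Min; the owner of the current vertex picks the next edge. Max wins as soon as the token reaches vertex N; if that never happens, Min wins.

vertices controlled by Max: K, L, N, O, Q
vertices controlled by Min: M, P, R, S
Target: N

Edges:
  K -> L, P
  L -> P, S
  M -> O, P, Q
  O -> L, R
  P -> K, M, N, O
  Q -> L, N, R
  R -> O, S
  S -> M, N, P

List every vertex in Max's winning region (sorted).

N, Q

A0 = {N}
A1: add {Q} — Q (Max) has Q→N.
A2 = A1; e.g. K (Max) has no edge into A1. Fixed point.
Max's winning region = {N, Q}.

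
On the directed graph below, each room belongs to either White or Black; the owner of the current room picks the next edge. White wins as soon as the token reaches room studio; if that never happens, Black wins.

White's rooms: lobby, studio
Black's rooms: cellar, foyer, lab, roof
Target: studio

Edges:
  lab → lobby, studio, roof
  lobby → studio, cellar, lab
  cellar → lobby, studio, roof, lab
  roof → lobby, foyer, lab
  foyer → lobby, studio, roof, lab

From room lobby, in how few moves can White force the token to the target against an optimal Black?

A0 = {studio}
A1: add {lobby} — lobby (White) has lobby→studio.
A2 = A1; e.g. foyer (Black) can still go to roof. Fixed point.
lobby enters the attractor at level 1, so White can force the target in 1 move from there.

1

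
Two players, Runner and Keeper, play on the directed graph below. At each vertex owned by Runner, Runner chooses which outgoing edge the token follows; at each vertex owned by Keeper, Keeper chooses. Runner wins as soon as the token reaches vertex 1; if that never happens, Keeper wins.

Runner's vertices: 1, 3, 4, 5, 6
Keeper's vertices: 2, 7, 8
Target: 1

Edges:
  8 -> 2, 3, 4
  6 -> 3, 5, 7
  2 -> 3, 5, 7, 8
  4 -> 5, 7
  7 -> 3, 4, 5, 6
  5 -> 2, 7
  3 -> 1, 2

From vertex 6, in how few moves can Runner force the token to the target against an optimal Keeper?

A0 = {1}
A1: add {3} — 3 (Runner) has 3→1.
A2: add {6} — 6 (Runner) has 6→3.
A3 = A2; e.g. 2 (Keeper) can still go to 5. Fixed point.
6 enters the attractor at level 2, so Runner can force the target in 2 moves from there.

2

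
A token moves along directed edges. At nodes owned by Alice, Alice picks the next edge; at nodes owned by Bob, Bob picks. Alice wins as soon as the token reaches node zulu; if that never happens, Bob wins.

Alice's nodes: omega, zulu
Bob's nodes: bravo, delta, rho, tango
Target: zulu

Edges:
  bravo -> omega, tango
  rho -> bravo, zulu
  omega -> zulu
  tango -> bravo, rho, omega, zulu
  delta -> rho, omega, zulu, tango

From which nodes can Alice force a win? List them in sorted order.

A0 = {zulu}
A1: add {omega} — omega (Alice) has omega→zulu.
A2 = A1; e.g. bravo (Bob) can still go to tango. Fixed point.
Alice's winning region = {omega, zulu}.

omega, zulu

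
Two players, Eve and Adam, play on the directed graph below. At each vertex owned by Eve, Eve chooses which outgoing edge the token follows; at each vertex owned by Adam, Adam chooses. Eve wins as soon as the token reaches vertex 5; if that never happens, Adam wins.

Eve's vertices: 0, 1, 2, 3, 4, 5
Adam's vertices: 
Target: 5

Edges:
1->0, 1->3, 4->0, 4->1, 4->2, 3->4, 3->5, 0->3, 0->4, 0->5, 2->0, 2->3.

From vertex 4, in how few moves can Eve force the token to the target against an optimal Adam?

2

A0 = {5}
A1: add {0, 3} — 0 (Eve) has 0→5; 3 (Eve) has 3→5.
A2: add {1, 2, 4} — 1 (Eve) has 1→0; 2 (Eve) has 2→0; 4 (Eve) has 4→0.
A2 = all vertices. Fixed point.
4 enters the attractor at level 2, so Eve can force the target in 2 moves from there.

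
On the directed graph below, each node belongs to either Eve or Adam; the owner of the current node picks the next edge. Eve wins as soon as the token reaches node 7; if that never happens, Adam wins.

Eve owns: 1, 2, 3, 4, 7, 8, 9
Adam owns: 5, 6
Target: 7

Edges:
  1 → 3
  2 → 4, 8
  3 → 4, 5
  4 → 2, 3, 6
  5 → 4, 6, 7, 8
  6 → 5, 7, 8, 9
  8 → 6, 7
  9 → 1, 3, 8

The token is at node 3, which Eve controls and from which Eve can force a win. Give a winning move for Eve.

4

A0 = {7}
A1: add {8} — 8 (Eve) has 8→7.
A2: add {2, 9} — 2 (Eve) has 2→8; 9 (Eve) has 9→8.
A3: add {4} — 4 (Eve) has 4→2.
A4: add {3} — 3 (Eve) has 3→4.
A5: add {1} — 1 (Eve) has 1→3.
A6 = A5; e.g. 5 (Adam) can still go to 6. Fixed point.
From 3, successor 4 is in the attractor (rank 3); the other successor 5 is not.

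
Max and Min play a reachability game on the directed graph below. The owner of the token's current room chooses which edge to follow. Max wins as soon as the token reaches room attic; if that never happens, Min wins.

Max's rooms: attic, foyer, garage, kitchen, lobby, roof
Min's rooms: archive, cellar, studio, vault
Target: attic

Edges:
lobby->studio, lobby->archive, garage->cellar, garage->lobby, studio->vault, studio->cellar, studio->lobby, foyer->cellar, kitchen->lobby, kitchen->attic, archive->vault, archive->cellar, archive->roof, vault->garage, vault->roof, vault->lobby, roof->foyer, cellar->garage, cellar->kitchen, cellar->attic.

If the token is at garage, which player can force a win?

Min

A0 = {attic}
A1: add {kitchen} — kitchen (Max) has kitchen→attic.
A2 = A1; e.g. garage (Max) has no edge into A1. Fixed point.
garage never enters the attractor, so Min can avoid the target forever.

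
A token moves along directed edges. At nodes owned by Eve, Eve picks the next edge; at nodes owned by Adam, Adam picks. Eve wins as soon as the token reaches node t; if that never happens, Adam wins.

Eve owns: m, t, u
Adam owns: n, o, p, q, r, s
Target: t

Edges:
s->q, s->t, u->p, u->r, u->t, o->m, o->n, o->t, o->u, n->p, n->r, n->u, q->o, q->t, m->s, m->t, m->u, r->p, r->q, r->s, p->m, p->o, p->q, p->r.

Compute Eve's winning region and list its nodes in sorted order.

A0 = {t}
A1: add {m, u} — m (Eve) has m→t; u (Eve) has u→t.
A2 = A1; e.g. n (Adam) can still go to p. Fixed point.
Eve's winning region = {m, t, u}.

m, t, u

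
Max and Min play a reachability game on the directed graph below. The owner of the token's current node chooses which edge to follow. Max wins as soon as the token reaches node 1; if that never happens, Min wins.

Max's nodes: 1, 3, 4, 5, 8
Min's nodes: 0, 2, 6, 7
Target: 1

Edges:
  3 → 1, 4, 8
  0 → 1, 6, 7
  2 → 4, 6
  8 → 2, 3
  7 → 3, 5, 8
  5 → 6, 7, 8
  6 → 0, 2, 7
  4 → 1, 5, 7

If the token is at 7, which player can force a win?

Max

A0 = {1}
A1: add {3, 4} — 3 (Max) has 3→1; 4 (Max) has 4→1.
A2: add {8} — 8 (Max) has 8→3.
A3: add {5} — 5 (Max) has 5→8.
A4: add {7} — 7 (Min): all of {3, 5, 8} already in.
A5 = A4; e.g. 0 (Min) can still go to 6. Fixed point.
7 ∈ A4, so Max can force the target.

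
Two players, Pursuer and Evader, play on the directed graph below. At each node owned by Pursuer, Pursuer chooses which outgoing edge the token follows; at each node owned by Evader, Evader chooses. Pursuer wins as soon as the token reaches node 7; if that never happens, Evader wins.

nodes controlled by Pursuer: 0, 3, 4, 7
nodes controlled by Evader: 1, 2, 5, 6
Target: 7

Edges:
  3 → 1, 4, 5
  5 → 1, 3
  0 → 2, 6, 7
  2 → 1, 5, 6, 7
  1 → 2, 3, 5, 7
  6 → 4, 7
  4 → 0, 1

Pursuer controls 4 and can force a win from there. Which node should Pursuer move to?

A0 = {7}
A1: add {0} — 0 (Pursuer) has 0→7.
A2: add {4} — 4 (Pursuer) has 4→0.
A3: add {3, 6} — 3 (Pursuer) has 3→4; 6 (Evader): all of {4, 7} already in.
A4 = A3; e.g. 1 (Evader) can still go to 2. Fixed point.
From 4, successor 0 is in the attractor (rank 1); the other successor 1 is not.

0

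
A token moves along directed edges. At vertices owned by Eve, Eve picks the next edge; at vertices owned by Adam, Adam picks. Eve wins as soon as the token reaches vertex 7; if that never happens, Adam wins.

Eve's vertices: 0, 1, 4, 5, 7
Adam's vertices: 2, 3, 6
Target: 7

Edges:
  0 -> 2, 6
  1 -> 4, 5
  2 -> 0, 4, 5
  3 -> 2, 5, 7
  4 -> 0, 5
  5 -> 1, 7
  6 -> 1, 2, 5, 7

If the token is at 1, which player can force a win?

Eve

A0 = {7}
A1: add {5} — 5 (Eve) has 5→7.
A2: add {1, 4} — 1 (Eve) has 1→5; 4 (Eve) has 4→5.
A3 = A2; e.g. 0 (Eve) has no edge into A2. Fixed point.
1 ∈ A2, so Eve can force the target.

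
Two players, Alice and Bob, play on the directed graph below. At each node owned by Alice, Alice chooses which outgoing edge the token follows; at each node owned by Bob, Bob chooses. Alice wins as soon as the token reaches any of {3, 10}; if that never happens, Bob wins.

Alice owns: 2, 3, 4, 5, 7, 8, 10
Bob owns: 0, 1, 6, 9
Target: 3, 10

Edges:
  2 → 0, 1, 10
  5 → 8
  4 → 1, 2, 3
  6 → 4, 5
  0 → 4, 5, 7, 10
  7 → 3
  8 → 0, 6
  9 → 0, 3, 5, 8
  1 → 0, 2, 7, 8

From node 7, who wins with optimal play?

Alice

A0 = {3, 10}
A1: add {2, 4, 7} — 2 (Alice) has 2→10; 4 (Alice) has 4→3; 7 (Alice) has 7→3.
A2 = A1; e.g. 0 (Bob) can still go to 5. Fixed point.
7 ∈ A1, so Alice can force the target.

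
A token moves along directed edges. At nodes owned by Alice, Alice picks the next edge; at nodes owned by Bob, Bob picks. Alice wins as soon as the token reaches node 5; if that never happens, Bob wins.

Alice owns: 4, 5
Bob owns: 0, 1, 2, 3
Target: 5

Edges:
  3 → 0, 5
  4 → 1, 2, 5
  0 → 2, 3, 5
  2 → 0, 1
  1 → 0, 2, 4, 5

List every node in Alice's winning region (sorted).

A0 = {5}
A1: add {4} — 4 (Alice) has 4→5.
A2 = A1; e.g. 0 (Bob) can still go to 2. Fixed point.
Alice's winning region = {4, 5}.

4, 5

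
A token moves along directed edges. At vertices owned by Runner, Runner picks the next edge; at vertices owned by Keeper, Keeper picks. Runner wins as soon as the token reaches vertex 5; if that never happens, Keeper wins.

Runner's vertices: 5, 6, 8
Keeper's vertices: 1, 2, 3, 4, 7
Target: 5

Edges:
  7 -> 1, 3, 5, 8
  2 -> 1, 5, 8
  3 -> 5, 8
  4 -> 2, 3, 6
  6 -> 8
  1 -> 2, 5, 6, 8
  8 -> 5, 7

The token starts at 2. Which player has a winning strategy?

Keeper

A0 = {5}
A1: add {8} — 8 (Runner) has 8→5.
A2: add {3, 6} — 3 (Keeper): all of {5, 8} already in; 6 (Runner) has 6→8.
A3 = A2; e.g. 1 (Keeper) can still go to 2. Fixed point.
2 never enters the attractor, so Keeper can avoid the target forever.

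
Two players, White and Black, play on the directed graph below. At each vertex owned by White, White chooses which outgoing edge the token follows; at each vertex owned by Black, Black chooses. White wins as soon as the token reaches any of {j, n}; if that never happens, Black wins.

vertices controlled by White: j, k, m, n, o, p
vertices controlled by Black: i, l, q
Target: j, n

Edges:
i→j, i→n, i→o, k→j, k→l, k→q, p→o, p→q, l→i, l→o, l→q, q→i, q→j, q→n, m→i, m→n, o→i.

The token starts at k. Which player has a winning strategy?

A0 = {j, n}
A1: add {k, m} — k (White) has k→j; m (White) has m→n.
A2 = A1; e.g. i (Black) can still go to o. Fixed point.
k ∈ A1, so White can force the target.

White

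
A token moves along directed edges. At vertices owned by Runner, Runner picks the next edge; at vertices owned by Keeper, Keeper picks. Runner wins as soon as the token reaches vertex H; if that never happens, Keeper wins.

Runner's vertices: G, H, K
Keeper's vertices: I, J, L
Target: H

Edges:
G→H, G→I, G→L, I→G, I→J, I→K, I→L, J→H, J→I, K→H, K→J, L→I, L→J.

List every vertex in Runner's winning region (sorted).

G, H, K

A0 = {H}
A1: add {G, K} — G (Runner) has G→H; K (Runner) has K→H.
A2 = A1; e.g. I (Keeper) can still go to J. Fixed point.
Runner's winning region = {G, H, K}.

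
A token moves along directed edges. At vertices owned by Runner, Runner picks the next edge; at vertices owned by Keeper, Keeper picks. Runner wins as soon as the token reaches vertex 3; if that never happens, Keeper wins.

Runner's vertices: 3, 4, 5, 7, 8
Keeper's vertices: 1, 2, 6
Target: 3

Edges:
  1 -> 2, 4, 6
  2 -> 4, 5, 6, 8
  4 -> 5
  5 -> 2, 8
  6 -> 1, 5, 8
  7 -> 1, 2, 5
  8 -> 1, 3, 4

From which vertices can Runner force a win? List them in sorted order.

A0 = {3}
A1: add {8} — 8 (Runner) has 8→3.
A2: add {5} — 5 (Runner) has 5→8.
A3: add {4, 7} — 4 (Runner) has 4→5; 7 (Runner) has 7→5.
A4 = A3; e.g. 1 (Keeper) can still go to 2. Fixed point.
Runner's winning region = {3, 4, 5, 7, 8}.

3, 4, 5, 7, 8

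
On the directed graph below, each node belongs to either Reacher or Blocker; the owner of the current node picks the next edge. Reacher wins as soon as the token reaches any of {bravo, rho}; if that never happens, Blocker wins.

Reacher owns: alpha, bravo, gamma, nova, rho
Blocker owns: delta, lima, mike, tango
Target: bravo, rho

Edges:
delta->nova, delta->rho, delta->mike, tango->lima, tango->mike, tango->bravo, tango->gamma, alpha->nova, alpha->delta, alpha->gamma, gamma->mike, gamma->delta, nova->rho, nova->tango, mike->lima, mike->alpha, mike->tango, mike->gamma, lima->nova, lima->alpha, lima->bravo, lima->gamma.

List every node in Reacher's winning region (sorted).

A0 = {bravo, rho}
A1: add {nova} — nova (Reacher) has nova→rho.
A2: add {alpha} — alpha (Reacher) has alpha→nova.
A3 = A2; e.g. lima (Blocker) can still go to gamma. Fixed point.
Reacher's winning region = {alpha, bravo, nova, rho}.

alpha, bravo, nova, rho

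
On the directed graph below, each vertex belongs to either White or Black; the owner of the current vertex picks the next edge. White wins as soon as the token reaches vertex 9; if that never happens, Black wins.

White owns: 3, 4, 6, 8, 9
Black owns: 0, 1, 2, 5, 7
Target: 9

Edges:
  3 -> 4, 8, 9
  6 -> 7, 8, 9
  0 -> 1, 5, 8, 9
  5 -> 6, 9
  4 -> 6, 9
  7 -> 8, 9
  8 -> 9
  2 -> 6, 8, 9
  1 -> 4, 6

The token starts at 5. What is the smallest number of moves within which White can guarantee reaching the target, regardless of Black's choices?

2

A0 = {9}
A1: add {3, 4, 6, 8} — 3 (White) has 3→9; 4 (White) has 4→9; 6 (White) has 6→9; 8 (White) has 8→9.
A2: add {1, 2, 5, 7} — 1 (Black): all of {4, 6} already in; 2 (Black): all of {6, 8, 9} already in; 5 (Black): all of {6, 9} already in; 7 (Black): all of {8, 9} already in.
5 enters the attractor at level 2, so White can force the target in 2 moves from there.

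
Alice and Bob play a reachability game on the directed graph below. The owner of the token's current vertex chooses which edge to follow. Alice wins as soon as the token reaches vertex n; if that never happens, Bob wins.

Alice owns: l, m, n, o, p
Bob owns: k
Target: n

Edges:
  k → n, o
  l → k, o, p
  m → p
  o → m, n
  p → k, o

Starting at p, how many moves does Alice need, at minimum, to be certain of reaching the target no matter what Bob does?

A0 = {n}
A1: add {o} — o (Alice) has o→n.
A2: add {k, l, p} — k (Bob): all of {n, o} already in; l (Alice) has l→o; p (Alice) has p→o.
p enters the attractor at level 2, so Alice can force the target in 2 moves from there.

2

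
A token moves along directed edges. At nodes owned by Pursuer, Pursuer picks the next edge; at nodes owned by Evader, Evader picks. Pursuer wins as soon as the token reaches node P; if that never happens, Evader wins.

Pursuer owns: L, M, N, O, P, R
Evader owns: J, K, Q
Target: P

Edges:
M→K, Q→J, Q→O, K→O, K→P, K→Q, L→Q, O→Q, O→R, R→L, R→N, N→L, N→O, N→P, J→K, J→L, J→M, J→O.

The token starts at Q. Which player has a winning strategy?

A0 = {P}
A1: add {N} — N (Pursuer) has N→P.
A2: add {R} — R (Pursuer) has R→N.
A3: add {O} — O (Pursuer) has O→R.
A4 = A3; e.g. J (Evader) can still go to K. Fixed point.
Q never enters the attractor, so Evader can avoid the target forever.

Evader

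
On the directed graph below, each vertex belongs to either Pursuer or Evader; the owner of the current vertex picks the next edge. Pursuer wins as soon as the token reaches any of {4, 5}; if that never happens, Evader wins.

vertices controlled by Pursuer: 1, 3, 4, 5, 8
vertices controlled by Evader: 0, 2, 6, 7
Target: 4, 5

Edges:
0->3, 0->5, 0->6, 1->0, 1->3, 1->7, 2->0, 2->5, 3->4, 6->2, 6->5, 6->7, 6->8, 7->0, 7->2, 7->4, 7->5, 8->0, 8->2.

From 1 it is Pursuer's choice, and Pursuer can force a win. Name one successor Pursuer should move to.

3

A0 = {4, 5}
A1: add {3} — 3 (Pursuer) has 3→4.
A2: add {1} — 1 (Pursuer) has 1→3.
A3 = A2; e.g. 0 (Evader) can still go to 6. Fixed point.
From 1, successor 3 is in the attractor (rank 1); the other successors 0, 7 are not.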